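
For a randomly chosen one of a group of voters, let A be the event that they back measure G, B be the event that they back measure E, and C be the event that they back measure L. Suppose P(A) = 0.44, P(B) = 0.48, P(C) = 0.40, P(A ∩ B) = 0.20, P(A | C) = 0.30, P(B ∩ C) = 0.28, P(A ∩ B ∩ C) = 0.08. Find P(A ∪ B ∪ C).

0.80

P(A ∩ C) = P(C)·P(A|C) = 0.40 × 0.30 = 0.12
By inclusion-exclusion,
P(A ∪ B ∪ C) = 0.44 + 0.48 + 0.40 − 0.20 − 0.12 − 0.28 + 0.08 = 0.80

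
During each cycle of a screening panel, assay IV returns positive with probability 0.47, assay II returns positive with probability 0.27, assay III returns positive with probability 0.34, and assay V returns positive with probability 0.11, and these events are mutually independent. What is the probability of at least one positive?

P(none) = (1 − 0.47) × (1 − 0.27) × (1 − 0.34) × (1 − 0.11) = 0.53 × 0.73 × 0.66 × 0.89 = 0.22726506
P(at least one) = 1 − 0.22726506 = 0.77273494

0.77273494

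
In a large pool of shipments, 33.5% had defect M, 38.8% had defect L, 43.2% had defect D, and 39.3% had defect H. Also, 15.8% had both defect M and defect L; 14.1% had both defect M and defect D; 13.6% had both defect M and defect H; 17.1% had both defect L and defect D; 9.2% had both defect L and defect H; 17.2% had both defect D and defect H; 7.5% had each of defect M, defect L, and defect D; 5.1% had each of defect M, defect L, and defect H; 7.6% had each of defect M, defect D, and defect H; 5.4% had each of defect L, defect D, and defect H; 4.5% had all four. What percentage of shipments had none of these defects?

P(union) = 33.5 + 38.8 + 43.2 + 39.3 − 15.8 − 14.1 − 13.6 − 17.1 − 9.2 − 17.2 + 7.5 + 5.1 + 7.6 + 5.4 − 4.5 = 88.9%
P(none) = 100% − 88.9% = 11.1%

11.1%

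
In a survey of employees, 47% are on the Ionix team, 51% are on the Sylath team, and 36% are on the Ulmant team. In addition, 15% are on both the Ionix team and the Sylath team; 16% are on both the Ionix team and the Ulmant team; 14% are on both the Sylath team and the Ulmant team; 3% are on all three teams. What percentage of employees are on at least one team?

P(union) = 47 + 51 + 36 − 15 − 16 − 14 + 3 = 92%

92%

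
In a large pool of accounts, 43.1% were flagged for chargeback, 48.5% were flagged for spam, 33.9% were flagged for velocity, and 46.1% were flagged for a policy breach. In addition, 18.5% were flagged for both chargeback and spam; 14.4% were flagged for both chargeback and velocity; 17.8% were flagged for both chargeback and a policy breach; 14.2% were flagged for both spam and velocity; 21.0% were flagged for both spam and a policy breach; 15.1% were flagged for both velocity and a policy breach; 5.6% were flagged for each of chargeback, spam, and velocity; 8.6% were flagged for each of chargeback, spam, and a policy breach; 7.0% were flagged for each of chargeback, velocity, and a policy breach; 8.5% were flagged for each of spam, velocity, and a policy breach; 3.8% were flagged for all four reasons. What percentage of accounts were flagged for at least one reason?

96.5%

Apply inclusion-exclusion:
P(union) = 43.1 + 48.5 + 33.9 + 46.1 − 18.5 − 14.4 − 17.8 − 14.2 − 21.0 − 15.1 + 5.6 + 8.6 + 7.0 + 8.5 − 3.8 = 96.5%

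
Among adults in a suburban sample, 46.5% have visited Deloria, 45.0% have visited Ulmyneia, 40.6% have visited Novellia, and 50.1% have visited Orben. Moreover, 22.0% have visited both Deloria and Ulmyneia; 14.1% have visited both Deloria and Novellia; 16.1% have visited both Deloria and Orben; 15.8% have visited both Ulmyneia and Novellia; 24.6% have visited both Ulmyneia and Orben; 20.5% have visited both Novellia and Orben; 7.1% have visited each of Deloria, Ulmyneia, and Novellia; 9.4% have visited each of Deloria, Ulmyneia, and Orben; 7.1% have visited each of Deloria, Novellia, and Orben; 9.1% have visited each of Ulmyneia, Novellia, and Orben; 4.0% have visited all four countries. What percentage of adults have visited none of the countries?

P(≥1) = 46.5 + 45.0 + 40.6 + 50.1 − 22.0 − 14.1 − 16.1 − 15.8 − 24.6 − 20.5 + 7.1 + 9.4 + 7.1 + 9.1 − 4.0 = 97.8%
P(none) = 100% − 97.8% = 2.2%

2.2%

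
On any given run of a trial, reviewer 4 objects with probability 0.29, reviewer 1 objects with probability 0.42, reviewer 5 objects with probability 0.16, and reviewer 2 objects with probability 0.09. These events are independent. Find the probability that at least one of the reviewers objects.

P(none) = (1 − 0.29) × (1 − 0.42) × (1 − 0.16) × (1 − 0.09) = 0.71 × 0.58 × 0.84 × 0.91 = 0.31477992
P(at least one) = 1 − 0.31477992 = 0.68522008

0.68522008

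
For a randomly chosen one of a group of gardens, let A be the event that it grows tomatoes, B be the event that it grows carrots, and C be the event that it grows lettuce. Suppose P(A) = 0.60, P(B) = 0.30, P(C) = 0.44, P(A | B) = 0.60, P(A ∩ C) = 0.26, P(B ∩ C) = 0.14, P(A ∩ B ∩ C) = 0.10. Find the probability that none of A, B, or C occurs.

P(A ∩ B) = P(B)·P(A|B) = 0.30 × 0.60 = 0.18
By inclusion-exclusion,
P(A ∪ B ∪ C) = 0.60 + 0.30 + 0.44 − 0.18 − 0.26 − 0.14 + 0.10 = 0.86
P(none) = 1 − 0.86 = 0.14

0.14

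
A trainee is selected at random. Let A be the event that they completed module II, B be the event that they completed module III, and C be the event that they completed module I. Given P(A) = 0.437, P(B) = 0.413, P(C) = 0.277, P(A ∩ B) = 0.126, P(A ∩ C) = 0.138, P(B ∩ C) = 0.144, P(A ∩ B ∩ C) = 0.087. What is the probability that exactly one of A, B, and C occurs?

0.572

By inclusion–exclusion (exactly-one form):
P(exactly one) = 0.437 + 0.413 + 0.277 − 2·0.126 − 2·0.138 − 2·0.144 + 3·0.087 = 0.572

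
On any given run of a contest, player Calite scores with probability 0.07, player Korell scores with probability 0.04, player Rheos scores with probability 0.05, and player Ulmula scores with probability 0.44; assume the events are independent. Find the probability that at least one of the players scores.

P(none) = (1 − 0.07) × (1 − 0.04) × (1 − 0.05) × (1 − 0.44) = 0.93 × 0.96 × 0.95 × 0.56 = 0.4749696
P(at least one) = 1 − 0.4749696 = 0.5250304

0.5250304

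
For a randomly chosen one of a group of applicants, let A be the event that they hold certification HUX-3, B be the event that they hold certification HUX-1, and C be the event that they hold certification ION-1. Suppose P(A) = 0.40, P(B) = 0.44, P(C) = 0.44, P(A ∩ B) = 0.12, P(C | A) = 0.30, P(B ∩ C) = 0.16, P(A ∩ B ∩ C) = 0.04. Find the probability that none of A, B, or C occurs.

0.08

P(A ∩ C) = P(A)·P(C|A) = 0.40 × 0.30 = 0.12
By inclusion–exclusion:
P(A ∪ B ∪ C) = 0.40 + 0.44 + 0.44 − 0.12 − 0.12 − 0.16 + 0.04 = 0.92
P(none) = 1 − 0.92 = 0.08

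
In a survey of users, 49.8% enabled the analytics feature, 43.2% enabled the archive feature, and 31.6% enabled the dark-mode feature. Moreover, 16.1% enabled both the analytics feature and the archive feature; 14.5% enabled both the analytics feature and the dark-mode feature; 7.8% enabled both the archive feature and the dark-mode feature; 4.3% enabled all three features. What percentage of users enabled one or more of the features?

By inclusion-exclusion,
P(union) = 49.8 + 43.2 + 31.6 − 16.1 − 14.5 − 7.8 + 4.3 = 90.5%

90.5%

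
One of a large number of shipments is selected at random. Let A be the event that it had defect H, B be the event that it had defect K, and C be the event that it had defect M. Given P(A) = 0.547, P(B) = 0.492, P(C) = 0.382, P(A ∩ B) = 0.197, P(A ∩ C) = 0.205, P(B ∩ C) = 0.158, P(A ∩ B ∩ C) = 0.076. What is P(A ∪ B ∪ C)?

Using inclusion–exclusion:
P(A ∪ B ∪ C) = 0.547 + 0.492 + 0.382 − 0.197 − 0.205 − 0.158 + 0.076 = 0.937

0.937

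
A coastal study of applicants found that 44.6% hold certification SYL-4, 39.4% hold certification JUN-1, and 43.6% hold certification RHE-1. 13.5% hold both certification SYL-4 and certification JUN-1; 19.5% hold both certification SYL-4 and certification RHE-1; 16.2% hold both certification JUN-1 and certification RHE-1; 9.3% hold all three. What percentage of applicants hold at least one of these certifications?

87.7%

Using inclusion–exclusion:
P(≥1) = 44.6 + 39.4 + 43.6 − 13.5 − 19.5 − 16.2 + 9.3 = 87.7%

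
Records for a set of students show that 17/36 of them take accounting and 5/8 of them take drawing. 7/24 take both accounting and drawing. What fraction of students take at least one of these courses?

P(union) = 17/36 + 5/8 − 7/24 = 29/36

29/36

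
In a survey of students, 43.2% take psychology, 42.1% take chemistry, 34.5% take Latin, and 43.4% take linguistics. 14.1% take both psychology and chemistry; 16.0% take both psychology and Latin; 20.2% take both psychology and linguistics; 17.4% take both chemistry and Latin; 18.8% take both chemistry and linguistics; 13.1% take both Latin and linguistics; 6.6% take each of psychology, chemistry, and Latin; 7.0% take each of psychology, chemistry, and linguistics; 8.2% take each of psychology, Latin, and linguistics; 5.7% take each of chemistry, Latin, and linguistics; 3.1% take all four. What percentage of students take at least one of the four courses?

88.0%

Apply inclusion-exclusion:
P(at least one) = 43.2 + 42.1 + 34.5 + 43.4 − 14.1 − 16.0 − 20.2 − 17.4 − 18.8 − 13.1 + 6.6 + 7.0 + 8.2 + 5.7 − 3.1 = 88.0%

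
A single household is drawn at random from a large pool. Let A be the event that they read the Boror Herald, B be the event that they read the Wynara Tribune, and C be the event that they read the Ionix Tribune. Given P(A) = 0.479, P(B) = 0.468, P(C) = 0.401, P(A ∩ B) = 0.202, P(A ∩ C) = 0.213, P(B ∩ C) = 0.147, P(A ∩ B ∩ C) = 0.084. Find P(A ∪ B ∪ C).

P(A ∪ B ∪ C) = 0.479 + 0.468 + 0.401 − 0.202 − 0.213 − 0.147 + 0.084 = 0.870

0.870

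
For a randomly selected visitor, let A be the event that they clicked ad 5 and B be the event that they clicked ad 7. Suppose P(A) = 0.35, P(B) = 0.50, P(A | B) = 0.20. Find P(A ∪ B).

P(A ∩ B) = P(B)·P(A|B) = 0.50 × 0.20 = 0.10
Apply inclusion-exclusion:
P(A ∪ B) = 0.35 + 0.50 − 0.10 = 0.75

0.75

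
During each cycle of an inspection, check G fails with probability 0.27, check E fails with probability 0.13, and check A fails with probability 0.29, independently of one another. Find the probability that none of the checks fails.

P(none) = (1 − 0.27) × (1 − 0.13) × (1 − 0.29) = 0.73 × 0.87 × 0.71 = 0.450921

0.450921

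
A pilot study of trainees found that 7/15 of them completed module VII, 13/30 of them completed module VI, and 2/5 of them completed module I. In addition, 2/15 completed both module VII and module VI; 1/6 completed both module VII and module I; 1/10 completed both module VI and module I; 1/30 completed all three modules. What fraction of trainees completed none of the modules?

1/15

By inclusion-exclusion,
P(≥1) = 7/15 + 13/30 + 2/5 − 2/15 − 1/6 − 1/10 + 1/30 = 14/15
P(none) = 1 − 14/15 = 1/15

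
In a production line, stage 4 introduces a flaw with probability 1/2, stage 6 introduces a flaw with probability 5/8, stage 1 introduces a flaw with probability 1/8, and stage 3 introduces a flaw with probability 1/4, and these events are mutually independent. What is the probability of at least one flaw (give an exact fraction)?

449/512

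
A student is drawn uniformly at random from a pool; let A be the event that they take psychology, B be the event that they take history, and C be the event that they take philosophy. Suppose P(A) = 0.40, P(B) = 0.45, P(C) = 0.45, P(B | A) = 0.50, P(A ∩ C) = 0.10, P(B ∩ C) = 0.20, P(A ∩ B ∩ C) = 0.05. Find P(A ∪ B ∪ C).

0.85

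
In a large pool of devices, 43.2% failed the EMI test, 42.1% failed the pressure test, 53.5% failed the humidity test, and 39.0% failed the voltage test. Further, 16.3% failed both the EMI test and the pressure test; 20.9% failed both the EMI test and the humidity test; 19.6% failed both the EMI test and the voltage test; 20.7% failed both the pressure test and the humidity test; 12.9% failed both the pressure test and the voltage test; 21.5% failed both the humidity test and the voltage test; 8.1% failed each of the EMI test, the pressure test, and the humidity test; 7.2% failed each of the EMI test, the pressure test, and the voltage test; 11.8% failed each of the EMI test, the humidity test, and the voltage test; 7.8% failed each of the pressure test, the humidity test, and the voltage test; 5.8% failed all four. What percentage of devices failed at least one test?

Using inclusion–exclusion:
P(union) = 43.2 + 42.1 + 53.5 + 39.0 − 16.3 − 20.9 − 19.6 − 20.7 − 12.9 − 21.5 + 8.1 + 7.2 + 11.8 + 7.8 − 5.8 = 95.0%

95.0%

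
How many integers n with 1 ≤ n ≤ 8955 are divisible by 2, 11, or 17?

floor(8955/2) + floor(8955/11) + floor(8955/17) − floor(8955/22) − floor(8955/34) − floor(8955/187) + floor(8955/374) = 4477 + 814 + 526 − 407 − 263 − 47 + 23 = 5123

5123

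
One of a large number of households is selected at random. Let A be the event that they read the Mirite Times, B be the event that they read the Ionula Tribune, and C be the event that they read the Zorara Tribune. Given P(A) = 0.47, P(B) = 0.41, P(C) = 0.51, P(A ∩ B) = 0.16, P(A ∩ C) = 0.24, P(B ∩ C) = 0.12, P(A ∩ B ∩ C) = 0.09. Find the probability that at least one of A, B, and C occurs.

0.96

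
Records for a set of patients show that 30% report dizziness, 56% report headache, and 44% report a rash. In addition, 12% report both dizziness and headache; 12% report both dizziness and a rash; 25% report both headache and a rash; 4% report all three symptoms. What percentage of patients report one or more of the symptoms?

85%

Using inclusion–exclusion:
P(≥1) = 30 + 56 + 44 − 12 − 12 − 25 + 4 = 85%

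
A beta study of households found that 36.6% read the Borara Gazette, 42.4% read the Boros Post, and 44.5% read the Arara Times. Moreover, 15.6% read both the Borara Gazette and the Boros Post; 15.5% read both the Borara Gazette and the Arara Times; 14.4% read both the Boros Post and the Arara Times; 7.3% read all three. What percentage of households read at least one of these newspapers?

85.3%

By inclusion-exclusion,
P(at least one) = 36.6 + 42.4 + 44.5 − 15.6 − 15.5 − 14.4 + 7.3 = 85.3%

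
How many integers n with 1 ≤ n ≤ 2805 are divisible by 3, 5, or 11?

Apply inclusion-exclusion:
⌊2805/3⌋ + ⌊2805/5⌋ + ⌊2805/11⌋ − ⌊2805/15⌋ − ⌊2805/33⌋ − ⌊2805/55⌋ + ⌊2805/165⌋ = 935 + 561 + 255 − 187 − 85 − 51 + 17 = 1445

1445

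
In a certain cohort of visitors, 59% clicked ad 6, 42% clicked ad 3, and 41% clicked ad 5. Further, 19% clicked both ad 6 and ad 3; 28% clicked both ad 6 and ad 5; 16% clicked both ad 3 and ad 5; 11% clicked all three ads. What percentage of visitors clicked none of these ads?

10%

P(at least one) = 59 + 42 + 41 − 19 − 28 − 16 + 11 = 90%
P(none) = 100% − 90% = 10%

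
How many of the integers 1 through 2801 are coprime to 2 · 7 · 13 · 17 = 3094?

1043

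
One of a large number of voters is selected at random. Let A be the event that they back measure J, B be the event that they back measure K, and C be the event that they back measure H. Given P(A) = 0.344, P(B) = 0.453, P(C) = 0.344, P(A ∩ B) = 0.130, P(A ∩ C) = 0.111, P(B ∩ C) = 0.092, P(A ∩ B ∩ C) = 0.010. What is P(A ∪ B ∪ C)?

0.818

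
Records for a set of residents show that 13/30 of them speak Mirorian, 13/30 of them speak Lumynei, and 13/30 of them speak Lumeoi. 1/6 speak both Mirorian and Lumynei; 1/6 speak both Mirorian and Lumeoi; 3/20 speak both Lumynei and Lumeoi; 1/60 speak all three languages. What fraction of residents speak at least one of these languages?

Apply inclusion-exclusion:
P(at least one) = 13/30 + 13/30 + 13/30 − 1/6 − 1/6 − 3/20 + 1/60 = 5/6

5/6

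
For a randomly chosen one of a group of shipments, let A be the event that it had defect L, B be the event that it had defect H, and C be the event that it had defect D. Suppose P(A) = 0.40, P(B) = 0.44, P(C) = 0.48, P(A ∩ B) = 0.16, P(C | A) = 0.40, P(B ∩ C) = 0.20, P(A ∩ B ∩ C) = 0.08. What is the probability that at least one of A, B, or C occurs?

P(A ∩ C) = P(A)·P(C|A) = 0.40 × 0.40 = 0.16
By inclusion–exclusion:
P(A ∪ B ∪ C) = 0.40 + 0.44 + 0.48 − 0.16 − 0.16 − 0.20 + 0.08 = 0.88

0.88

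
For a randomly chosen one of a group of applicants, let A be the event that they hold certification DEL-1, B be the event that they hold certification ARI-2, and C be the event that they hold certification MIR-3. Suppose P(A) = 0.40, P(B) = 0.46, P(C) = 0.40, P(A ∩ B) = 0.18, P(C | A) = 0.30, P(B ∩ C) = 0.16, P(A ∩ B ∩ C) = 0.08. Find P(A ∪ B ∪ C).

P(A ∩ C) = P(A)·P(C|A) = 0.40 × 0.30 = 0.12
By inclusion-exclusion,
P(A ∪ B ∪ C) = 0.40 + 0.46 + 0.40 − 0.18 − 0.12 − 0.16 + 0.08 = 0.88

0.88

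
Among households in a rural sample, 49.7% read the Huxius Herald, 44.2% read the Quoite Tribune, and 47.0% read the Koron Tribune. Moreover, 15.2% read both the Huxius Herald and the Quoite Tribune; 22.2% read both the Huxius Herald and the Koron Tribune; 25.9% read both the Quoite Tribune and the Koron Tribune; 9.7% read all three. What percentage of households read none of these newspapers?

12.7%

By inclusion–exclusion:
P(union) = 49.7 + 44.2 + 47.0 − 15.2 − 22.2 − 25.9 + 9.7 = 87.3%
P(none) = 100% − 87.3% = 12.7%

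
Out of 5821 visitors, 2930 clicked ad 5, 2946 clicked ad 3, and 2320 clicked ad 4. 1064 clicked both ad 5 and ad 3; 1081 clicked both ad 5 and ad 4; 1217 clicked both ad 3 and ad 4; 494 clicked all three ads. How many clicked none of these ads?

By inclusion–exclusion:
|at least one| = 2930 + 2946 + 2320 − 1064 − 1081 − 1217 + 494 = 5328
None: 5821 − 5328 = 493

493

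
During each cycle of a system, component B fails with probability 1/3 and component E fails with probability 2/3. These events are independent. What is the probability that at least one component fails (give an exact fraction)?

7/9

P(none) = (1 − 1/3) × (1 − 2/3) = 2/3 × 1/3 = 2/9
P(at least one) = 1 − 2/9 = 7/9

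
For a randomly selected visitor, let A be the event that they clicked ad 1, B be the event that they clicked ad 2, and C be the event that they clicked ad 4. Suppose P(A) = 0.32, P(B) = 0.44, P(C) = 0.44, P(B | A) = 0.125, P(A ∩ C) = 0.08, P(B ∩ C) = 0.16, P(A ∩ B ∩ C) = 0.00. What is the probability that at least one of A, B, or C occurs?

P(A ∩ B) = P(A)·P(B|A) = 0.32 × 0.125 = 0.04
Apply inclusion-exclusion:
P(A ∪ B ∪ C) = 0.32 + 0.44 + 0.44 − 0.04 − 0.08 − 0.16 + 0.00 = 0.92

0.92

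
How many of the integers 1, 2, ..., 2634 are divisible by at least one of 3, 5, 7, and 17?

1501

By inclusion–exclusion:
floor(2634/3) + floor(2634/5) + floor(2634/7) + floor(2634/17) − floor(2634/15) − floor(2634/21) − floor(2634/51) − floor(2634/35) − floor(2634/85) − floor(2634/119) + floor(2634/105) + floor(2634/255) + floor(2634/357) + floor(2634/595) − floor(2634/1785) = 878 + 526 + 376 + 154 − 175 − 125 − 51 − 75 − 30 − 22 + 25 + 10 + 7 + 4 − 1 = 1501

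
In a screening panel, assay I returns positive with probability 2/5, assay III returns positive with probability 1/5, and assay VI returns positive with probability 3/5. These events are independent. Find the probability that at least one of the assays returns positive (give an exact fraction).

101/125

Since the events are independent, P(none) is the product of the individual non-occurrence probabilities.
P(none) = (1 − 2/5) × (1 − 1/5) × (1 − 3/5) = 3/5 × 4/5 × 2/5 = 24/125
P(at least one) = 1 − 24/125 = 101/125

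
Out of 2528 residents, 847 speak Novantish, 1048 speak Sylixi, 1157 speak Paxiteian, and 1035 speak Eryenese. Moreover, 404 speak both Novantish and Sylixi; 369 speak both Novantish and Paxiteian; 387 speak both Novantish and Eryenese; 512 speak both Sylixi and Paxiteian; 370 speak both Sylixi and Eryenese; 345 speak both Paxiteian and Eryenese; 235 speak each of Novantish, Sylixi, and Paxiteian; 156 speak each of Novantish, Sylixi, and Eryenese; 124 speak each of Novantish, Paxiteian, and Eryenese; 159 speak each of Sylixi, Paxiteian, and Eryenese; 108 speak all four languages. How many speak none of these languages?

262

By inclusion–exclusion:
N(≥1) = 847 + 1048 + 1157 + 1035 − 404 − 369 − 387 − 512 − 370 − 345 + 235 + 156 + 124 + 159 − 108 = 2266
None: 2528 − 2266 = 262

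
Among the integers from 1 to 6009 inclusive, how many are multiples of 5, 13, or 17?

1832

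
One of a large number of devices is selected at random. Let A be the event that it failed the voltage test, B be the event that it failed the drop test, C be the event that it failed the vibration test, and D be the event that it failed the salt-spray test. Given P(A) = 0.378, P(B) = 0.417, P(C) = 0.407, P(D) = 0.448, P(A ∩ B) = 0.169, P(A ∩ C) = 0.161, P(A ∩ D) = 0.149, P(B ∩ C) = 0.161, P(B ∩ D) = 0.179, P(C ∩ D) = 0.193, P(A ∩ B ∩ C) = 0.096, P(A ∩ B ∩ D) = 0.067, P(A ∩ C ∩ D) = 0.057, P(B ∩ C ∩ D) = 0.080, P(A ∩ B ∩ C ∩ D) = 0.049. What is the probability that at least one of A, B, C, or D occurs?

0.889

P(A ∪ B ∪ C ∪ D) = 0.378 + 0.417 + 0.407 + 0.448 − 0.169 − 0.161 − 0.149 − 0.161 − 0.179 − 0.193 + 0.096 + 0.067 + 0.057 + 0.080 − 0.049 = 0.889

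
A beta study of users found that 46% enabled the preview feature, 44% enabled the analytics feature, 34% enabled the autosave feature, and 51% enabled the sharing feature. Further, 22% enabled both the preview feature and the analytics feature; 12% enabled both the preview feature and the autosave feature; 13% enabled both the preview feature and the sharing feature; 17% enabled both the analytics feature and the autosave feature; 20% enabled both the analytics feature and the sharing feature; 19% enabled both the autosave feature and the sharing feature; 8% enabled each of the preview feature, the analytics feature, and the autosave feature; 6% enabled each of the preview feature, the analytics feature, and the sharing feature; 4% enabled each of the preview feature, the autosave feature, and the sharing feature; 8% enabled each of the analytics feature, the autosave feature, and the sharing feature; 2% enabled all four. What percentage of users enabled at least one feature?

Inclusion–exclusion gives
P(union) = 46 + 44 + 34 + 51 − 22 − 12 − 13 − 17 − 20 − 19 + 8 + 6 + 4 + 8 − 2 = 96%

96%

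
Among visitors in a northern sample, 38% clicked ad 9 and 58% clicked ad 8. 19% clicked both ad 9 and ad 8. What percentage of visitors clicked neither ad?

23%

Inclusion–exclusion gives
P(at least one) = 38 + 58 − 19 = 77%
P(none) = 100% − 77% = 23%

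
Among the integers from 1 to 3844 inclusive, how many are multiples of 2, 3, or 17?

By inclusion-exclusion,
1922 + 1281 + 226 − 640 − 113 − 75 + 37 = 2638

2638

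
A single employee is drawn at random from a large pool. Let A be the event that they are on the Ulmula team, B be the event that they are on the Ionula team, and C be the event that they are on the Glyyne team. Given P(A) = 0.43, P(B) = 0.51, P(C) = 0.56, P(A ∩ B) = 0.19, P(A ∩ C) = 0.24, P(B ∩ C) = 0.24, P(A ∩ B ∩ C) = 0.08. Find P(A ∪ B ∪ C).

0.91

P(A ∪ B ∪ C) = 0.43 + 0.51 + 0.56 − 0.19 − 0.24 − 0.24 + 0.08 = 0.91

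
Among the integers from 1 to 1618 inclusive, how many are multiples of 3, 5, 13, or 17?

869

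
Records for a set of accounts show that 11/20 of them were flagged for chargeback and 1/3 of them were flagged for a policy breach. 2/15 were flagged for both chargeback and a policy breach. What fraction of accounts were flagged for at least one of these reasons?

P(at least one) = 11/20 + 1/3 − 2/15 = 3/4

3/4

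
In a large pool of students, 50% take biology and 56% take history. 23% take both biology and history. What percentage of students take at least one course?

By inclusion–exclusion:
P(union) = 50 + 56 − 23 = 83%

83%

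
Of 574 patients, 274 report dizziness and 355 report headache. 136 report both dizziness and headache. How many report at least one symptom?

By inclusion–exclusion:
|union| = 274 + 355 − 136 = 493

493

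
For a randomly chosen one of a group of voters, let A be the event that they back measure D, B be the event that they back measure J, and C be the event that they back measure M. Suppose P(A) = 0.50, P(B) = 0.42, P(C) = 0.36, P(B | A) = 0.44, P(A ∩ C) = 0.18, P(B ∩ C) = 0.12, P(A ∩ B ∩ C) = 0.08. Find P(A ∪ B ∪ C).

P(A ∩ B) = P(A)·P(B|A) = 0.50 × 0.44 = 0.22
Using inclusion–exclusion:
P(A ∪ B ∪ C) = 0.50 + 0.42 + 0.36 − 0.22 − 0.18 − 0.12 + 0.08 = 0.84

0.84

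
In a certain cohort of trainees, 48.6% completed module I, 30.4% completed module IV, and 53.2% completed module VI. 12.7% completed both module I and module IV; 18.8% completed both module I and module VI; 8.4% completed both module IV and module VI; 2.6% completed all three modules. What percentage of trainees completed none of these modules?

P(union) = 48.6 + 30.4 + 53.2 − 12.7 − 18.8 − 8.4 + 2.6 = 94.9%
P(none) = 100% − 94.9% = 5.1%

5.1%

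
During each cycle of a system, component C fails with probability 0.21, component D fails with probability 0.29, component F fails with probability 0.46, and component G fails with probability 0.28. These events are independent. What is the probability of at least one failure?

0.78192208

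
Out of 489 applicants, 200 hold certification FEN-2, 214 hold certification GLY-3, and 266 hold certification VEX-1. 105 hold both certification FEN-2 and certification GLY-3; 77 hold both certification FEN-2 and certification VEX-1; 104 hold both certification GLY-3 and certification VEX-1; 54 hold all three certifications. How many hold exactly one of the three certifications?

270

By inclusion–exclusion (exactly-one form):
N(exactly one) = 200 + 214 + 266 − 2·105 − 2·77 − 2·104 + 3·54 = 270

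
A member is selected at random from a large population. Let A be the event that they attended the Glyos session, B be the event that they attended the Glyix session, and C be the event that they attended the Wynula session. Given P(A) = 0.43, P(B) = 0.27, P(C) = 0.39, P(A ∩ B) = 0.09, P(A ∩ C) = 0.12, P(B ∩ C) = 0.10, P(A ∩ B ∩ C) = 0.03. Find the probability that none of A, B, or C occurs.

0.19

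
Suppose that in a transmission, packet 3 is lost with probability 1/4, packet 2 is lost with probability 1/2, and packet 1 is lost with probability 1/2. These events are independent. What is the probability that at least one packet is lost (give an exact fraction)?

13/16

P(none) = (1 − 1/4) × (1 − 1/2) × (1 − 1/2) = 3/4 × 1/2 × 1/2 = 3/16
P(at least one) = 1 − 3/16 = 13/16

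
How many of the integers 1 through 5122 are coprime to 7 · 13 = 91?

4053

By inclusion–exclusion:
floor(5122/7) + floor(5122/13) − floor(5122/91) = 731 + 394 − 56 = 1069
5122 − 1069 = 4053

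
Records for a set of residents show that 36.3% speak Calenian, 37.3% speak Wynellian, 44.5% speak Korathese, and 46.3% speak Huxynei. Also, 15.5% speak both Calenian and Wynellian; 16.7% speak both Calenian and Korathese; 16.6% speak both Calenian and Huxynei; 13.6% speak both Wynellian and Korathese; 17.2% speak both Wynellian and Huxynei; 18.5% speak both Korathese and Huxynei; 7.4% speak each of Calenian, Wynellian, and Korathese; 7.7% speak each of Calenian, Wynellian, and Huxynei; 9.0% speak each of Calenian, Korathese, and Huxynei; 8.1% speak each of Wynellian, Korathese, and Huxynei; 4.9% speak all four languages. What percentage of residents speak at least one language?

P(at least one) = 36.3 + 37.3 + 44.5 + 46.3 − 15.5 − 16.7 − 16.6 − 13.6 − 17.2 − 18.5 + 7.4 + 7.7 + 9.0 + 8.1 − 4.9 = 93.6%

93.6%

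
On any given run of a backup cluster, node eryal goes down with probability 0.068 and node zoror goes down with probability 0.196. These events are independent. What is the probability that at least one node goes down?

P(none) = (1 − 0.068) × (1 − 0.196) = 0.932 × 0.804 = 0.749328
P(at least one) = 1 − 0.749328 = 0.250672

0.250672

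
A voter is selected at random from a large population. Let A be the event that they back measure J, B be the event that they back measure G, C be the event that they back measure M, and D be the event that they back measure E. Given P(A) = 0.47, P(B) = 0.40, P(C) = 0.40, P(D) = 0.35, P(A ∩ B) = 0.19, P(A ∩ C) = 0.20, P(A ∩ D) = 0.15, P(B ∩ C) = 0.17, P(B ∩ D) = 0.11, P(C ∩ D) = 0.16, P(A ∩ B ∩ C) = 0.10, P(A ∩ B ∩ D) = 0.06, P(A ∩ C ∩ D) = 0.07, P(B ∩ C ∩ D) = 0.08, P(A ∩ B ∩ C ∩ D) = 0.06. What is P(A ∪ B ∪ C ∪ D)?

0.89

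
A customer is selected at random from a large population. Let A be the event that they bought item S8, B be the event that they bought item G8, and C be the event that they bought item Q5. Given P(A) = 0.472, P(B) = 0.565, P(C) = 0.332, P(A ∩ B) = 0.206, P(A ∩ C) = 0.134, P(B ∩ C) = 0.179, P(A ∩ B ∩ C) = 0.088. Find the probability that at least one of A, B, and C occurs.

0.938

P(A ∪ B ∪ C) = 0.472 + 0.565 + 0.332 − 0.206 − 0.134 − 0.179 + 0.088 = 0.938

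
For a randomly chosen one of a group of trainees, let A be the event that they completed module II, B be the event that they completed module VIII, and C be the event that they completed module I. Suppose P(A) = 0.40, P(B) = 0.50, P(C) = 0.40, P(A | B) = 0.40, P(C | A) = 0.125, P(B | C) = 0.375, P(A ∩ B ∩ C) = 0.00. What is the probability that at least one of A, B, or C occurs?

0.90

P(A ∩ B) = P(B)·P(A|B) = 0.50 × 0.40 = 0.20
P(A ∩ C) = P(A)·P(C|A) = 0.40 × 0.125 = 0.05
P(B ∩ C) = P(C)·P(B|C) = 0.40 × 0.375 = 0.15
Apply inclusion-exclusion:
P(A ∪ B ∪ C) = 0.40 + 0.50 + 0.40 − 0.20 − 0.05 − 0.15 + 0.00 = 0.90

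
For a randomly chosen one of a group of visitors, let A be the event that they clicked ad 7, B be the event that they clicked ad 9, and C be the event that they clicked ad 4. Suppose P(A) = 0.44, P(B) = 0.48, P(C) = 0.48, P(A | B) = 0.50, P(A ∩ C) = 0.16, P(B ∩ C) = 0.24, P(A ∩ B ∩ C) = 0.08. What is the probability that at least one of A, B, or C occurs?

0.84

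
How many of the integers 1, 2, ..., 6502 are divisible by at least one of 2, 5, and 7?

3251 + 1300 + 928 − 650 − 464 − 185 + 92 = 4272

4272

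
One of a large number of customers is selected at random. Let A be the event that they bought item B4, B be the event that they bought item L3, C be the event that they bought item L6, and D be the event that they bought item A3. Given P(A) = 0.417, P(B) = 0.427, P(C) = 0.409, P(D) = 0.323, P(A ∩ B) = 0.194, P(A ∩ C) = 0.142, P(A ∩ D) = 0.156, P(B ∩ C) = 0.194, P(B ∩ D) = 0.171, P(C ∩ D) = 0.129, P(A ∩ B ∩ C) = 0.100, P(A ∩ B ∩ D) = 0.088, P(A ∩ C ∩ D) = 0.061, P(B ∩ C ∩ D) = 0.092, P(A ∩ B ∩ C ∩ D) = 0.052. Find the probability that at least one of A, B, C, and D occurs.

0.879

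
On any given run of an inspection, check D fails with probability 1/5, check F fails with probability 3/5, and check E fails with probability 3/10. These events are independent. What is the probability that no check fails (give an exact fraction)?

28/125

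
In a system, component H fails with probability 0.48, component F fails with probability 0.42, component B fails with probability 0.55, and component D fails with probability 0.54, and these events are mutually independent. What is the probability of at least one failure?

0.9375688

P(none) = (1 − 0.48) × (1 − 0.42) × (1 − 0.55) × (1 − 0.54) = 0.52 × 0.58 × 0.45 × 0.46 = 0.0624312
P(at least one) = 1 − 0.0624312 = 0.9375688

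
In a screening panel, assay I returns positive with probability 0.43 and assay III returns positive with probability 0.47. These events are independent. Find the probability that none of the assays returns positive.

0.3021

P(none) = (1 − 0.43) × (1 − 0.47) = 0.57 × 0.53 = 0.3021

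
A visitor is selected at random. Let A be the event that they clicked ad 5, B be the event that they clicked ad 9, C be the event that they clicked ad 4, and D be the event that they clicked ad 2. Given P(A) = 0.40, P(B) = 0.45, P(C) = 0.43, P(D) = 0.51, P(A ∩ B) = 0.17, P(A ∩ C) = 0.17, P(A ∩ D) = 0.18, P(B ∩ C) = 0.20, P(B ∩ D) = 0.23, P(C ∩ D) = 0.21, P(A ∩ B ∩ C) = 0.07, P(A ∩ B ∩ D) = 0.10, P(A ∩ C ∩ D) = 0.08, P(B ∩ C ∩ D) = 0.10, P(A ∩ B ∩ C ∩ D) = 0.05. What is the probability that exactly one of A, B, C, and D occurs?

0.32

P(exactly one) = 0.40 + 0.45 + 0.43 + 0.51 − 2·0.17 − 2·0.17 − 2·0.18 − 2·0.20 − 2·0.23 − 2·0.21 + 3·0.07 + 3·0.10 + 3·0.08 + 3·0.10 − 4·0.05 = 0.32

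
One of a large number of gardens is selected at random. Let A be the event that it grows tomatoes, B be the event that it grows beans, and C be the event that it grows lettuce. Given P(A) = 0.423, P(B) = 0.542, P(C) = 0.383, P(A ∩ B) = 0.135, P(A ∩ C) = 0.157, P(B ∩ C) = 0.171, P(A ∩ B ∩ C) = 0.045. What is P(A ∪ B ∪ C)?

P(A ∪ B ∪ C) = 0.423 + 0.542 + 0.383 − 0.135 − 0.157 − 0.171 + 0.045 = 0.930

0.930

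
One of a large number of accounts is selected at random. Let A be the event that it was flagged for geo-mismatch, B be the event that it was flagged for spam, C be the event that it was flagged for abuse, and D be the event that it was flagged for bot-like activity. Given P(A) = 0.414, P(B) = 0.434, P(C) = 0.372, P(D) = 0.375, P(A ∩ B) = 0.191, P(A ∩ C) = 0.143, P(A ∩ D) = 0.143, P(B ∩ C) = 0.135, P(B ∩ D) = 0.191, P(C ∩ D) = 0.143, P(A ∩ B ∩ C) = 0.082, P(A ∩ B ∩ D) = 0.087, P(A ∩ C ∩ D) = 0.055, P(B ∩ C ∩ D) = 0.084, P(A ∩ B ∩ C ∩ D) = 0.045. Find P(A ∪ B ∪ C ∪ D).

0.912

Using inclusion–exclusion:
P(A ∪ B ∪ C ∪ D) = 0.414 + 0.434 + 0.372 + 0.375 − 0.191 − 0.143 − 0.143 − 0.135 − 0.191 − 0.143 + 0.082 + 0.087 + 0.055 + 0.084 − 0.045 = 0.912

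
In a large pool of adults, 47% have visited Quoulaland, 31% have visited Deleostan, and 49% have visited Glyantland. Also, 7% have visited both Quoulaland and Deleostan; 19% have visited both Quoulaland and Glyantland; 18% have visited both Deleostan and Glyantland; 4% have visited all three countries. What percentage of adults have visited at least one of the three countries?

87%

By inclusion–exclusion:
P(union) = 47 + 31 + 49 − 7 − 19 − 18 + 4 = 87%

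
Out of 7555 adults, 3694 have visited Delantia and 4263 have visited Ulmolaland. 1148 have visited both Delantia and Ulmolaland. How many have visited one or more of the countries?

6809

Apply inclusion-exclusion:
|union| = 3694 + 4263 − 1148 = 6809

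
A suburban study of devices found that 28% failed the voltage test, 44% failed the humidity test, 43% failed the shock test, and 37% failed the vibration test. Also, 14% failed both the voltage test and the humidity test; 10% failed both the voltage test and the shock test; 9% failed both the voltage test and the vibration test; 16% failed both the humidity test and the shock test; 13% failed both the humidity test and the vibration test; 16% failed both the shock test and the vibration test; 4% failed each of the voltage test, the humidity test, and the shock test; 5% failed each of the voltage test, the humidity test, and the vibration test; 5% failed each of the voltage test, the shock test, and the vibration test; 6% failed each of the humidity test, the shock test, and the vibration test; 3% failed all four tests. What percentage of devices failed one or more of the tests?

By inclusion–exclusion:
P(union) = 28 + 44 + 43 + 37 − 14 − 10 − 9 − 16 − 13 − 16 + 4 + 5 + 5 + 6 − 3 = 91%

91%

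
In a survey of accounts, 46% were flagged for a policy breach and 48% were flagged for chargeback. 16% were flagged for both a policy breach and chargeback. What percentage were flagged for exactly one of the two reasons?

By inclusion–exclusion (exactly-one form):
P(exactly one) = 46 + 48 − 2·16 = 62%

62%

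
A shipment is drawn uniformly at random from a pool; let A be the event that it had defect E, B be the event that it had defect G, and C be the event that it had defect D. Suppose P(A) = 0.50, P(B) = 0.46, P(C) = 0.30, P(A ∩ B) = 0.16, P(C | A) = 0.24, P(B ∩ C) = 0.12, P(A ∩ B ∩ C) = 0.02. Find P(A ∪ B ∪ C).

0.88

P(A ∩ C) = P(A)·P(C|A) = 0.50 × 0.24 = 0.12
P(A ∪ B ∪ C) = 0.50 + 0.46 + 0.30 − 0.16 − 0.12 − 0.12 + 0.02 = 0.88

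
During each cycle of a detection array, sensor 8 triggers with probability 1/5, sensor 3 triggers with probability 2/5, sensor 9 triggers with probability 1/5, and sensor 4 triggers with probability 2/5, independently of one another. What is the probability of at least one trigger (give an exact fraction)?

P(none) = (1 − 1/5) × (1 − 2/5) × (1 − 1/5) × (1 − 2/5) = 4/5 × 3/5 × 4/5 × 3/5 = 144/625
P(at least one) = 1 − 144/625 = 481/625

481/625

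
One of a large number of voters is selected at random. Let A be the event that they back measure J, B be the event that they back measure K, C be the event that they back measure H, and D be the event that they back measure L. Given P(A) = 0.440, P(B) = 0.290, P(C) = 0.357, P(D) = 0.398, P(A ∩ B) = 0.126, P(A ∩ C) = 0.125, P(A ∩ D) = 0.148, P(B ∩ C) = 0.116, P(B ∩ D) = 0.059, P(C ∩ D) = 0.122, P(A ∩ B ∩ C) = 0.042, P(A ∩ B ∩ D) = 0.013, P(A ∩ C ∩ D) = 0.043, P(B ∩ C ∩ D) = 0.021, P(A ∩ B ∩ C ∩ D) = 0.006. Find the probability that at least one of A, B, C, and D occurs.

P(A ∪ B ∪ C ∪ D) = 0.440 + 0.290 + 0.357 + 0.398 − 0.126 − 0.125 − 0.148 − 0.116 − 0.059 − 0.122 + 0.042 + 0.013 + 0.043 + 0.021 − 0.006 = 0.902

0.902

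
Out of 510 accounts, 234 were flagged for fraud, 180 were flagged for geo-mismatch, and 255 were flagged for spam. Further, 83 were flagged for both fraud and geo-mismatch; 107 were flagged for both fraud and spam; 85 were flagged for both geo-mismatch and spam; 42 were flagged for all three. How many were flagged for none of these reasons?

74

Apply inclusion-exclusion:
|at least one| = 234 + 180 + 255 − 83 − 107 − 85 + 42 = 436
None: 510 − 436 = 74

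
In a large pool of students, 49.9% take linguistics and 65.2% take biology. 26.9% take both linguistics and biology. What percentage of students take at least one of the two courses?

P(at least one) = 49.9 + 65.2 − 26.9 = 88.2%

88.2%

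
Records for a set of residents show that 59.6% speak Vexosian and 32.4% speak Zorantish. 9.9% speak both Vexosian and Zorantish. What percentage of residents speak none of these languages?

17.9%

Inclusion–exclusion gives
P(union) = 59.6 + 32.4 − 9.9 = 82.1%
P(none) = 100% − 82.1% = 17.9%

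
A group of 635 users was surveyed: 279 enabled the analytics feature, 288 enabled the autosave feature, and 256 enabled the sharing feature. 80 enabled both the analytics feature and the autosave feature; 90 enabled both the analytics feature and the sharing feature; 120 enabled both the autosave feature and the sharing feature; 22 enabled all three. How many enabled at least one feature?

555

By inclusion-exclusion,
|at least one| = 279 + 288 + 256 − 80 − 90 − 120 + 22 = 555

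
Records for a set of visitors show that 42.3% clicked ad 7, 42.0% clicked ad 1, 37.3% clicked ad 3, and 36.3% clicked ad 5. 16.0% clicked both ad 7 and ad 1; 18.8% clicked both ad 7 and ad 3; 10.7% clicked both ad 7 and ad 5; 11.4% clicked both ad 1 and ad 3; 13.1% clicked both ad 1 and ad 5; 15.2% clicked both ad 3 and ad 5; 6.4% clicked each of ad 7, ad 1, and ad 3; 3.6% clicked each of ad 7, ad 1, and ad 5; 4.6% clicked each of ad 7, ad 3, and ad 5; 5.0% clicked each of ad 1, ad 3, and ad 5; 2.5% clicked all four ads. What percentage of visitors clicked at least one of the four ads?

89.8%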